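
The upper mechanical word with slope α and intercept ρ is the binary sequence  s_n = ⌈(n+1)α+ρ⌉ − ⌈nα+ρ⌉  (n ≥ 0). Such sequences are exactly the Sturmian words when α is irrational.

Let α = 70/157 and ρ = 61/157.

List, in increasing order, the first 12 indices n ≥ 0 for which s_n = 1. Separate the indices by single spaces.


n=0: ⌈131/157⌉−⌈61/157⌉ = 1−1 = 0
n=1: ⌈201/157⌉−⌈131/157⌉ = 2−1 = 1  ← one
n=2: ⌈271/157⌉−⌈201/157⌉ = 2−2 = 0
n=3: ⌈341/157⌉−⌈271/157⌉ = 3−2 = 1  ← one
n=4: ⌈411/157⌉−⌈341/157⌉ = 3−3 = 0
n=5: ⌈481/157⌉−⌈411/157⌉ = 4−3 = 1  ← one
n=6: ⌈551/157⌉−⌈481/157⌉ = 4−4 = 0
n=7: ⌈621/157⌉−⌈551/157⌉ = 4−4 = 0
n=8: ⌈691/157⌉−⌈621/157⌉ = 5−4 = 1  ← one
n=9: ⌈761/157⌉−⌈691/157⌉ = 5−5 = 0
n=10: ⌈831/157⌉−⌈761/157⌉ = 6−5 = 1  ← one
n=11: ⌈901/157⌉−⌈831/157⌉ = 6−6 = 0
n=12: ⌈971/157⌉−⌈901/157⌉ = 7−6 = 1  ← one
n=13: ⌈1041/157⌉−⌈971/157⌉ = 7−7 = 0
n=14: ⌈1111/157⌉−⌈1041/157⌉ = 8−7 = 1  ← one
n=15: ⌈1181/157⌉−⌈1111/157⌉ = 8−8 = 0
n=16: ⌈1251/157⌉−⌈1181/157⌉ = 8−8 = 0
n=17: ⌈1321/157⌉−⌈1251/157⌉ = 9−8 = 1  ← one
n=18: ⌈1391/157⌉−⌈1321/157⌉ = 9−9 = 0
n=19: ⌈1461/157⌉−⌈1391/157⌉ = 10−9 = 1  ← one
n=20: ⌈1531/157⌉−⌈1461/157⌉ = 10−10 = 0
n=21: ⌈1601/157⌉−⌈1531/157⌉ = 11−10 = 1  ← one
n=22: ⌈1671/157⌉−⌈1601/157⌉ = 11−11 = 0
n=23: ⌈1741/157⌉−⌈1671/157⌉ = 12−11 = 1  ← one
n=24: ⌈1811/157⌉−⌈1741/157⌉ = 12−12 = 0
n=25: ⌈1881/157⌉−⌈1811/157⌉ = 12−12 = 0
n=26: ⌈1951/157⌉−⌈1881/157⌉ = 13−12 = 1  ← one
positions of the first 12 ones: 1 3 5 8 10 12 14 17 19 21 23 26

1 3 5 8 10 12 14 17 19 21 23 26


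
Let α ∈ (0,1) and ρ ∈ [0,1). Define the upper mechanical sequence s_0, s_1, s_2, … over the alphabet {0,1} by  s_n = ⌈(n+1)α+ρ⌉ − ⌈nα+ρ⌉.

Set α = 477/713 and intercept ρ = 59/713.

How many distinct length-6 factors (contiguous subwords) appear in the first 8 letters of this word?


3

t_n = ⌈(n·477+59)/713⌉ for n = 0 … 8:
  n=0…8: ⌈59/713⌉=1 ⌈536/713⌉=1 ⌈1013/713⌉=2 ⌈1490/713⌉=3 ⌈1967/713⌉=3 ⌈2444/713⌉=4 ⌈2921/713⌉=5 ⌈3398/713⌉=5 ⌈3875/713⌉=6
s_n = t_(n+1) − t_n for n = 0 … 7 gives
prefix = 01101101
slide a length-6 window over [0..5] … [2..7] (3 windows); first occurrence of each distinct factor:
  [  0..  5] 011011
  [  1..  6] 110110
  [  2..  7] 101101
distinct factors: {011011, 101101, 110110}
count = 3  (Sturmian bound for length 6 is 7)


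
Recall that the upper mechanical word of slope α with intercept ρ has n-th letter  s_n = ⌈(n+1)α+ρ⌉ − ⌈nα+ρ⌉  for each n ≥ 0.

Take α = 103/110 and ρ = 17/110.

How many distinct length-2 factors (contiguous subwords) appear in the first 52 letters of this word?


t_n = ⌈(n·103+17)/110⌉ for n = 0 … 52:
  n=0…9: ⌈17/110⌉=1 ⌈120/110⌉=2 ⌈223/110⌉=3 ⌈326/110⌉=3 ⌈429/110⌉=4 ⌈532/110⌉=5 ⌈635/110⌉=6 ⌈738/110⌉=7 ⌈841/110⌉=8 ⌈944/110⌉=9
  n=10…19: ⌈1047/110⌉=10 ⌈1150/110⌉=11 ⌈1253/110⌉=12 ⌈1356/110⌉=13 ⌈1459/110⌉=14 ⌈1562/110⌉=15 ⌈1665/110⌉=16 ⌈1768/110⌉=17 ⌈1871/110⌉=18 ⌈1974/110⌉=18
  n=20…29: ⌈2077/110⌉=19 ⌈2180/110⌉=20 ⌈2283/110⌉=21 ⌈2386/110⌉=22 ⌈2489/110⌉=23 ⌈2592/110⌉=24 ⌈2695/110⌉=25 ⌈2798/110⌉=26 ⌈2901/110⌉=27 ⌈3004/110⌉=28
  n=30…39: ⌈3107/110⌉=29 ⌈3210/110⌉=30 ⌈3313/110⌉=31 ⌈3416/110⌉=32 ⌈3519/110⌉=32 ⌈3622/110⌉=33 ⌈3725/110⌉=34 ⌈3828/110⌉=35 ⌈3931/110⌉=36 ⌈4034/110⌉=37
  n=40…49: ⌈4137/110⌉=38 ⌈4240/110⌉=39 ⌈4343/110⌉=40 ⌈4446/110⌉=41 ⌈4549/110⌉=42 ⌈4652/110⌉=43 ⌈4755/110⌉=44 ⌈4858/110⌉=45 ⌈4961/110⌉=46 ⌈5064/110⌉=47
  n=50…52: ⌈5167/110⌉=47 ⌈5270/110⌉=48 ⌈5373/110⌉=49
s_n = t_(n+1) − t_n for n = 0 … 51 gives
prefix = 1101111111111111110111111111111110111111111111111011
slide a length-2 window over [0..1] … [50..51] (51 windows); first occurrence of each distinct factor:
  [  0..  1] 11
  [  1..  2] 10
  [  2..  3] 01
  (the other 48 windows repeat one of these)
distinct factors: {01, 10, 11}
count = 3  (Sturmian bound for length 2 is 3)

3


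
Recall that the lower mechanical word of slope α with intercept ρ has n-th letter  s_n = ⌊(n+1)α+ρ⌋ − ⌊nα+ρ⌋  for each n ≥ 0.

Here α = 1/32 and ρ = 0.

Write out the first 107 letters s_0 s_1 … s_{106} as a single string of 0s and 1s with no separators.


00000000000000000000000000000001000000000000000000000000000000010000000000000000000000000000000100000000000

n=0: ⌊(1·1)/32⌋ − ⌊(0·1)/32⌋ = ⌊1/32⌋ − ⌊0/32⌋ = 0 − 0 = 0
n=1: ⌊(2·1)/32⌋ − ⌊(1·1)/32⌋ = ⌊2/32⌋ − ⌊1/32⌋ = 0 − 0 = 0
n=2: ⌊(3·1)/32⌋ − ⌊(2·1)/32⌋ = ⌊3/32⌋ − ⌊2/32⌋ = 0 − 0 = 0
n=3: ⌊(4·1)/32⌋ − ⌊(3·1)/32⌋ = ⌊4/32⌋ − ⌊3/32⌋ = 0 − 0 = 0
n=4: ⌊(5·1)/32⌋ − ⌊(4·1)/32⌋ = ⌊5/32⌋ − ⌊4/32⌋ = 0 − 0 = 0
n=5: ⌊(6·1)/32⌋ − ⌊(5·1)/32⌋ = ⌊6/32⌋ − ⌊5/32⌋ = 0 − 0 = 0
n=6: ⌊(7·1)/32⌋ − ⌊(6·1)/32⌋ = ⌊7/32⌋ − ⌊6/32⌋ = 0 − 0 = 0
n=7: ⌊(8·1)/32⌋ − ⌊(7·1)/32⌋ = ⌊8/32⌋ − ⌊7/32⌋ = 0 − 0 = 0
n=8: ⌊(9·1)/32⌋ − ⌊(8·1)/32⌋ = ⌊9/32⌋ − ⌊8/32⌋ = 0 − 0 = 0
n=9: ⌊(10·1)/32⌋ − ⌊(9·1)/32⌋ = ⌊10/32⌋ − ⌊9/32⌋ = 0 − 0 = 0
n=10: ⌊(11·1)/32⌋ − ⌊(10·1)/32⌋ = ⌊11/32⌋ − ⌊10/32⌋ = 0 − 0 = 0
n=11: ⌊(12·1)/32⌋ − ⌊(11·1)/32⌋ = ⌊12/32⌋ − ⌊11/32⌋ = 0 − 0 = 0
n=12: ⌊(13·1)/32⌋ − ⌊(12·1)/32⌋ = ⌊13/32⌋ − ⌊12/32⌋ = 0 − 0 = 0
n=13: ⌊(14·1)/32⌋ − ⌊(13·1)/32⌋ = ⌊14/32⌋ − ⌊13/32⌋ = 0 − 0 = 0
n=14: ⌊(15·1)/32⌋ − ⌊(14·1)/32⌋ = ⌊15/32⌋ − ⌊14/32⌋ = 0 − 0 = 0
n=15: ⌊(16·1)/32⌋ − ⌊(15·1)/32⌋ = ⌊16/32⌋ − ⌊15/32⌋ = 0 − 0 = 0
n=16: ⌊(17·1)/32⌋ − ⌊(16·1)/32⌋ = ⌊17/32⌋ − ⌊16/32⌋ = 0 − 0 = 0
n=17: ⌊(18·1)/32⌋ − ⌊(17·1)/32⌋ = ⌊18/32⌋ − ⌊17/32⌋ = 0 − 0 = 0
n=18: ⌊(19·1)/32⌋ − ⌊(18·1)/32⌋ = ⌊19/32⌋ − ⌊18/32⌋ = 0 − 0 = 0
n=19: ⌊(20·1)/32⌋ − ⌊(19·1)/32⌋ = ⌊20/32⌋ − ⌊19/32⌋ = 0 − 0 = 0
n=20: ⌊(21·1)/32⌋ − ⌊(20·1)/32⌋ = ⌊21/32⌋ − ⌊20/32⌋ = 0 − 0 = 0
n=21: ⌊(22·1)/32⌋ − ⌊(21·1)/32⌋ = ⌊22/32⌋ − ⌊21/32⌋ = 0 − 0 = 0
n=22: ⌊(23·1)/32⌋ − ⌊(22·1)/32⌋ = ⌊23/32⌋ − ⌊22/32⌋ = 0 − 0 = 0
n=23: ⌊(24·1)/32⌋ − ⌊(23·1)/32⌋ = ⌊24/32⌋ − ⌊23/32⌋ = 0 − 0 = 0
n=24: ⌊(25·1)/32⌋ − ⌊(24·1)/32⌋ = ⌊25/32⌋ − ⌊24/32⌋ = 0 − 0 = 0
n=25: ⌊(26·1)/32⌋ − ⌊(25·1)/32⌋ = ⌊26/32⌋ − ⌊25/32⌋ = 0 − 0 = 0
n=26: ⌊(27·1)/32⌋ − ⌊(26·1)/32⌋ = ⌊27/32⌋ − ⌊26/32⌋ = 0 − 0 = 0
n=27: ⌊(28·1)/32⌋ − ⌊(27·1)/32⌋ = ⌊28/32⌋ − ⌊27/32⌋ = 0 − 0 = 0
n=28: ⌊(29·1)/32⌋ − ⌊(28·1)/32⌋ = ⌊29/32⌋ − ⌊28/32⌋ = 0 − 0 = 0
n=29: ⌊(30·1)/32⌋ − ⌊(29·1)/32⌋ = ⌊30/32⌋ − ⌊29/32⌋ = 0 − 0 = 0
n=30: ⌊(31·1)/32⌋ − ⌊(30·1)/32⌋ = ⌊31/32⌋ − ⌊30/32⌋ = 0 − 0 = 0
n=31: ⌊(32·1)/32⌋ − ⌊(31·1)/32⌋ = ⌊32/32⌋ − ⌊31/32⌋ = 1 − 0 = 1
n=32: ⌊(33·1)/32⌋ − ⌊(32·1)/32⌋ = ⌊33/32⌋ − ⌊32/32⌋ = 1 − 1 = 0
n=33: ⌊(34·1)/32⌋ − ⌊(33·1)/32⌋ = ⌊34/32⌋ − ⌊33/32⌋ = 1 − 1 = 0
n=34: ⌊(35·1)/32⌋ − ⌊(34·1)/32⌋ = ⌊35/32⌋ − ⌊34/32⌋ = 1 − 1 = 0
n=35: ⌊(36·1)/32⌋ − ⌊(35·1)/32⌋ = ⌊36/32⌋ − ⌊35/32⌋ = 1 − 1 = 0
n=36: ⌊(37·1)/32⌋ − ⌊(36·1)/32⌋ = ⌊37/32⌋ − ⌊36/32⌋ = 1 − 1 = 0
n=37: ⌊(38·1)/32⌋ − ⌊(37·1)/32⌋ = ⌊38/32⌋ − ⌊37/32⌋ = 1 − 1 = 0
n=38: ⌊(39·1)/32⌋ − ⌊(38·1)/32⌋ = ⌊39/32⌋ − ⌊38/32⌋ = 1 − 1 = 0
n=39: ⌊(40·1)/32⌋ − ⌊(39·1)/32⌋ = ⌊40/32⌋ − ⌊39/32⌋ = 1 − 1 = 0
n=40: ⌊(41·1)/32⌋ − ⌊(40·1)/32⌋ = ⌊41/32⌋ − ⌊40/32⌋ = 1 − 1 = 0
n=41: ⌊(42·1)/32⌋ − ⌊(41·1)/32⌋ = ⌊42/32⌋ − ⌊41/32⌋ = 1 − 1 = 0
n=42: ⌊(43·1)/32⌋ − ⌊(42·1)/32⌋ = ⌊43/32⌋ − ⌊42/32⌋ = 1 − 1 = 0
n=43: ⌊(44·1)/32⌋ − ⌊(43·1)/32⌋ = ⌊44/32⌋ − ⌊43/32⌋ = 1 − 1 = 0
n=44: ⌊(45·1)/32⌋ − ⌊(44·1)/32⌋ = ⌊45/32⌋ − ⌊44/32⌋ = 1 − 1 = 0
n=45: ⌊(46·1)/32⌋ − ⌊(45·1)/32⌋ = ⌊46/32⌋ − ⌊45/32⌋ = 1 − 1 = 0
n=46: ⌊(47·1)/32⌋ − ⌊(46·1)/32⌋ = ⌊47/32⌋ − ⌊46/32⌋ = 1 − 1 = 0
n=47: ⌊(48·1)/32⌋ − ⌊(47·1)/32⌋ = ⌊48/32⌋ − ⌊47/32⌋ = 1 − 1 = 0
n=48: ⌊(49·1)/32⌋ − ⌊(48·1)/32⌋ = ⌊49/32⌋ − ⌊48/32⌋ = 1 − 1 = 0
n=49: ⌊(50·1)/32⌋ − ⌊(49·1)/32⌋ = ⌊50/32⌋ − ⌊49/32⌋ = 1 − 1 = 0
n=50: ⌊(51·1)/32⌋ − ⌊(50·1)/32⌋ = ⌊51/32⌋ − ⌊50/32⌋ = 1 − 1 = 0
n=51: ⌊(52·1)/32⌋ − ⌊(51·1)/32⌋ = ⌊52/32⌋ − ⌊51/32⌋ = 1 − 1 = 0
n=52: ⌊(53·1)/32⌋ − ⌊(52·1)/32⌋ = ⌊53/32⌋ − ⌊52/32⌋ = 1 − 1 = 0
n=53: ⌊(54·1)/32⌋ − ⌊(53·1)/32⌋ = ⌊54/32⌋ − ⌊53/32⌋ = 1 − 1 = 0
n=54: ⌊(55·1)/32⌋ − ⌊(54·1)/32⌋ = ⌊55/32⌋ − ⌊54/32⌋ = 1 − 1 = 0
n=55: ⌊(56·1)/32⌋ − ⌊(55·1)/32⌋ = ⌊56/32⌋ − ⌊55/32⌋ = 1 − 1 = 0
n=56: ⌊(57·1)/32⌋ − ⌊(56·1)/32⌋ = ⌊57/32⌋ − ⌊56/32⌋ = 1 − 1 = 0
n=57: ⌊(58·1)/32⌋ − ⌊(57·1)/32⌋ = ⌊58/32⌋ − ⌊57/32⌋ = 1 − 1 = 0
n=58: ⌊(59·1)/32⌋ − ⌊(58·1)/32⌋ = ⌊59/32⌋ − ⌊58/32⌋ = 1 − 1 = 0
n=59: ⌊(60·1)/32⌋ − ⌊(59·1)/32⌋ = ⌊60/32⌋ − ⌊59/32⌋ = 1 − 1 = 0
n=60: ⌊(61·1)/32⌋ − ⌊(60·1)/32⌋ = ⌊61/32⌋ − ⌊60/32⌋ = 1 − 1 = 0
n=61: ⌊(62·1)/32⌋ − ⌊(61·1)/32⌋ = ⌊62/32⌋ − ⌊61/32⌋ = 1 − 1 = 0
n=62: ⌊(63·1)/32⌋ − ⌊(62·1)/32⌋ = ⌊63/32⌋ − ⌊62/32⌋ = 1 − 1 = 0
n=63: ⌊(64·1)/32⌋ − ⌊(63·1)/32⌋ = ⌊64/32⌋ − ⌊63/32⌋ = 2 − 1 = 1
n=64: ⌊(65·1)/32⌋ − ⌊(64·1)/32⌋ = ⌊65/32⌋ − ⌊64/32⌋ = 2 − 2 = 0
n=65: ⌊(66·1)/32⌋ − ⌊(65·1)/32⌋ = ⌊66/32⌋ − ⌊65/32⌋ = 2 − 2 = 0
n=66: ⌊(67·1)/32⌋ − ⌊(66·1)/32⌋ = ⌊67/32⌋ − ⌊66/32⌋ = 2 − 2 = 0
n=67: ⌊(68·1)/32⌋ − ⌊(67·1)/32⌋ = ⌊68/32⌋ − ⌊67/32⌋ = 2 − 2 = 0
n=68: ⌊(69·1)/32⌋ − ⌊(68·1)/32⌋ = ⌊69/32⌋ − ⌊68/32⌋ = 2 − 2 = 0
n=69: ⌊(70·1)/32⌋ − ⌊(69·1)/32⌋ = ⌊70/32⌋ − ⌊69/32⌋ = 2 − 2 = 0
n=70: ⌊(71·1)/32⌋ − ⌊(70·1)/32⌋ = ⌊71/32⌋ − ⌊70/32⌋ = 2 − 2 = 0
n=71: ⌊(72·1)/32⌋ − ⌊(71·1)/32⌋ = ⌊72/32⌋ − ⌊71/32⌋ = 2 − 2 = 0
n=72: ⌊(73·1)/32⌋ − ⌊(72·1)/32⌋ = ⌊73/32⌋ − ⌊72/32⌋ = 2 − 2 = 0
n=73: ⌊(74·1)/32⌋ − ⌊(73·1)/32⌋ = ⌊74/32⌋ − ⌊73/32⌋ = 2 − 2 = 0
n=74: ⌊(75·1)/32⌋ − ⌊(74·1)/32⌋ = ⌊75/32⌋ − ⌊74/32⌋ = 2 − 2 = 0
n=75: ⌊(76·1)/32⌋ − ⌊(75·1)/32⌋ = ⌊76/32⌋ − ⌊75/32⌋ = 2 − 2 = 0
n=76: ⌊(77·1)/32⌋ − ⌊(76·1)/32⌋ = ⌊77/32⌋ − ⌊76/32⌋ = 2 − 2 = 0
n=77: ⌊(78·1)/32⌋ − ⌊(77·1)/32⌋ = ⌊78/32⌋ − ⌊77/32⌋ = 2 − 2 = 0
n=78: ⌊(79·1)/32⌋ − ⌊(78·1)/32⌋ = ⌊79/32⌋ − ⌊78/32⌋ = 2 − 2 = 0
n=79: ⌊(80·1)/32⌋ − ⌊(79·1)/32⌋ = ⌊80/32⌋ − ⌊79/32⌋ = 2 − 2 = 0
n=80: ⌊(81·1)/32⌋ − ⌊(80·1)/32⌋ = ⌊81/32⌋ − ⌊80/32⌋ = 2 − 2 = 0
n=81: ⌊(82·1)/32⌋ − ⌊(81·1)/32⌋ = ⌊82/32⌋ − ⌊81/32⌋ = 2 − 2 = 0
n=82: ⌊(83·1)/32⌋ − ⌊(82·1)/32⌋ = ⌊83/32⌋ − ⌊82/32⌋ = 2 − 2 = 0
n=83: ⌊(84·1)/32⌋ − ⌊(83·1)/32⌋ = ⌊84/32⌋ − ⌊83/32⌋ = 2 − 2 = 0
n=84: ⌊(85·1)/32⌋ − ⌊(84·1)/32⌋ = ⌊85/32⌋ − ⌊84/32⌋ = 2 − 2 = 0
n=85: ⌊(86·1)/32⌋ − ⌊(85·1)/32⌋ = ⌊86/32⌋ − ⌊85/32⌋ = 2 − 2 = 0
n=86: ⌊(87·1)/32⌋ − ⌊(86·1)/32⌋ = ⌊87/32⌋ − ⌊86/32⌋ = 2 − 2 = 0
n=87: ⌊(88·1)/32⌋ − ⌊(87·1)/32⌋ = ⌊88/32⌋ − ⌊87/32⌋ = 2 − 2 = 0
n=88: ⌊(89·1)/32⌋ − ⌊(88·1)/32⌋ = ⌊89/32⌋ − ⌊88/32⌋ = 2 − 2 = 0
n=89: ⌊(90·1)/32⌋ − ⌊(89·1)/32⌋ = ⌊90/32⌋ − ⌊89/32⌋ = 2 − 2 = 0
n=90: ⌊(91·1)/32⌋ − ⌊(90·1)/32⌋ = ⌊91/32⌋ − ⌊90/32⌋ = 2 − 2 = 0
n=91: ⌊(92·1)/32⌋ − ⌊(91·1)/32⌋ = ⌊92/32⌋ − ⌊91/32⌋ = 2 − 2 = 0
n=92: ⌊(93·1)/32⌋ − ⌊(92·1)/32⌋ = ⌊93/32⌋ − ⌊92/32⌋ = 2 − 2 = 0
n=93: ⌊(94·1)/32⌋ − ⌊(93·1)/32⌋ = ⌊94/32⌋ − ⌊93/32⌋ = 2 − 2 = 0
n=94: ⌊(95·1)/32⌋ − ⌊(94·1)/32⌋ = ⌊95/32⌋ − ⌊94/32⌋ = 2 − 2 = 0
n=95: ⌊(96·1)/32⌋ − ⌊(95·1)/32⌋ = ⌊96/32⌋ − ⌊95/32⌋ = 3 − 2 = 1
n=96: ⌊(97·1)/32⌋ − ⌊(96·1)/32⌋ = ⌊97/32⌋ − ⌊96/32⌋ = 3 − 3 = 0
n=97: ⌊(98·1)/32⌋ − ⌊(97·1)/32⌋ = ⌊98/32⌋ − ⌊97/32⌋ = 3 − 3 = 0
n=98: ⌊(99·1)/32⌋ − ⌊(98·1)/32⌋ = ⌊99/32⌋ − ⌊98/32⌋ = 3 − 3 = 0
n=99: ⌊(100·1)/32⌋ − ⌊(99·1)/32⌋ = ⌊100/32⌋ − ⌊99/32⌋ = 3 − 3 = 0
n=100: ⌊(101·1)/32⌋ − ⌊(100·1)/32⌋ = ⌊101/32⌋ − ⌊100/32⌋ = 3 − 3 = 0
n=101: ⌊(102·1)/32⌋ − ⌊(101·1)/32⌋ = ⌊102/32⌋ − ⌊101/32⌋ = 3 − 3 = 0
n=102: ⌊(103·1)/32⌋ − ⌊(102·1)/32⌋ = ⌊103/32⌋ − ⌊102/32⌋ = 3 − 3 = 0
n=103: ⌊(104·1)/32⌋ − ⌊(103·1)/32⌋ = ⌊104/32⌋ − ⌊103/32⌋ = 3 − 3 = 0
n=104: ⌊(105·1)/32⌋ − ⌊(104·1)/32⌋ = ⌊105/32⌋ − ⌊104/32⌋ = 3 − 3 = 0
n=105: ⌊(106·1)/32⌋ − ⌊(105·1)/32⌋ = ⌊106/32⌋ − ⌊105/32⌋ = 3 − 3 = 0
n=106: ⌊(107·1)/32⌋ − ⌊(106·1)/32⌋ = ⌊107/32⌋ − ⌊106/32⌋ = 3 − 3 = 0


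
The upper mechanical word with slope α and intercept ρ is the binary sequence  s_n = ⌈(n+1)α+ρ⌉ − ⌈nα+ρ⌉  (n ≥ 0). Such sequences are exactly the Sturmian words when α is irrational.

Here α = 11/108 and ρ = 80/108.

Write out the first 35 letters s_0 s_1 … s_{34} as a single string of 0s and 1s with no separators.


00100000000010000000001000000000100

n=0: ⌈(1·11+80)/108⌉ − ⌈(0·11+80)/108⌉ = ⌈91/108⌉ − ⌈80/108⌉ = 1 − 1 = 0
n=1: ⌈(2·11+80)/108⌉ − ⌈(1·11+80)/108⌉ = ⌈102/108⌉ − ⌈91/108⌉ = 1 − 1 = 0
n=2: ⌈(3·11+80)/108⌉ − ⌈(2·11+80)/108⌉ = ⌈113/108⌉ − ⌈102/108⌉ = 2 − 1 = 1
n=3: ⌈(4·11+80)/108⌉ − ⌈(3·11+80)/108⌉ = ⌈124/108⌉ − ⌈113/108⌉ = 2 − 2 = 0
n=4: ⌈(5·11+80)/108⌉ − ⌈(4·11+80)/108⌉ = ⌈135/108⌉ − ⌈124/108⌉ = 2 − 2 = 0
n=5: ⌈(6·11+80)/108⌉ − ⌈(5·11+80)/108⌉ = ⌈146/108⌉ − ⌈135/108⌉ = 2 − 2 = 0
n=6: ⌈(7·11+80)/108⌉ − ⌈(6·11+80)/108⌉ = ⌈157/108⌉ − ⌈146/108⌉ = 2 − 2 = 0
n=7: ⌈(8·11+80)/108⌉ − ⌈(7·11+80)/108⌉ = ⌈168/108⌉ − ⌈157/108⌉ = 2 − 2 = 0
n=8: ⌈(9·11+80)/108⌉ − ⌈(8·11+80)/108⌉ = ⌈179/108⌉ − ⌈168/108⌉ = 2 − 2 = 0
n=9: ⌈(10·11+80)/108⌉ − ⌈(9·11+80)/108⌉ = ⌈190/108⌉ − ⌈179/108⌉ = 2 − 2 = 0
n=10: ⌈(11·11+80)/108⌉ − ⌈(10·11+80)/108⌉ = ⌈201/108⌉ − ⌈190/108⌉ = 2 − 2 = 0
n=11: ⌈(12·11+80)/108⌉ − ⌈(11·11+80)/108⌉ = ⌈212/108⌉ − ⌈201/108⌉ = 2 − 2 = 0
n=12: ⌈(13·11+80)/108⌉ − ⌈(12·11+80)/108⌉ = ⌈223/108⌉ − ⌈212/108⌉ = 3 − 2 = 1
n=13: ⌈(14·11+80)/108⌉ − ⌈(13·11+80)/108⌉ = ⌈234/108⌉ − ⌈223/108⌉ = 3 − 3 = 0
n=14: ⌈(15·11+80)/108⌉ − ⌈(14·11+80)/108⌉ = ⌈245/108⌉ − ⌈234/108⌉ = 3 − 3 = 0
n=15: ⌈(16·11+80)/108⌉ − ⌈(15·11+80)/108⌉ = ⌈256/108⌉ − ⌈245/108⌉ = 3 − 3 = 0
n=16: ⌈(17·11+80)/108⌉ − ⌈(16·11+80)/108⌉ = ⌈267/108⌉ − ⌈256/108⌉ = 3 − 3 = 0
n=17: ⌈(18·11+80)/108⌉ − ⌈(17·11+80)/108⌉ = ⌈278/108⌉ − ⌈267/108⌉ = 3 − 3 = 0
n=18: ⌈(19·11+80)/108⌉ − ⌈(18·11+80)/108⌉ = ⌈289/108⌉ − ⌈278/108⌉ = 3 − 3 = 0
n=19: ⌈(20·11+80)/108⌉ − ⌈(19·11+80)/108⌉ = ⌈300/108⌉ − ⌈289/108⌉ = 3 − 3 = 0
n=20: ⌈(21·11+80)/108⌉ − ⌈(20·11+80)/108⌉ = ⌈311/108⌉ − ⌈300/108⌉ = 3 − 3 = 0
n=21: ⌈(22·11+80)/108⌉ − ⌈(21·11+80)/108⌉ = ⌈322/108⌉ − ⌈311/108⌉ = 3 − 3 = 0
n=22: ⌈(23·11+80)/108⌉ − ⌈(22·11+80)/108⌉ = ⌈333/108⌉ − ⌈322/108⌉ = 4 − 3 = 1
n=23: ⌈(24·11+80)/108⌉ − ⌈(23·11+80)/108⌉ = ⌈344/108⌉ − ⌈333/108⌉ = 4 − 4 = 0
n=24: ⌈(25·11+80)/108⌉ − ⌈(24·11+80)/108⌉ = ⌈355/108⌉ − ⌈344/108⌉ = 4 − 4 = 0
n=25: ⌈(26·11+80)/108⌉ − ⌈(25·11+80)/108⌉ = ⌈366/108⌉ − ⌈355/108⌉ = 4 − 4 = 0
n=26: ⌈(27·11+80)/108⌉ − ⌈(26·11+80)/108⌉ = ⌈377/108⌉ − ⌈366/108⌉ = 4 − 4 = 0
n=27: ⌈(28·11+80)/108⌉ − ⌈(27·11+80)/108⌉ = ⌈388/108⌉ − ⌈377/108⌉ = 4 − 4 = 0
n=28: ⌈(29·11+80)/108⌉ − ⌈(28·11+80)/108⌉ = ⌈399/108⌉ − ⌈388/108⌉ = 4 − 4 = 0
n=29: ⌈(30·11+80)/108⌉ − ⌈(29·11+80)/108⌉ = ⌈410/108⌉ − ⌈399/108⌉ = 4 − 4 = 0
n=30: ⌈(31·11+80)/108⌉ − ⌈(30·11+80)/108⌉ = ⌈421/108⌉ − ⌈410/108⌉ = 4 − 4 = 0
n=31: ⌈(32·11+80)/108⌉ − ⌈(31·11+80)/108⌉ = ⌈432/108⌉ − ⌈421/108⌉ = 4 − 4 = 0
n=32: ⌈(33·11+80)/108⌉ − ⌈(32·11+80)/108⌉ = ⌈443/108⌉ − ⌈432/108⌉ = 5 − 4 = 1
n=33: ⌈(34·11+80)/108⌉ − ⌈(33·11+80)/108⌉ = ⌈454/108⌉ − ⌈443/108⌉ = 5 − 5 = 0
n=34: ⌈(35·11+80)/108⌉ − ⌈(34·11+80)/108⌉ = ⌈465/108⌉ − ⌈454/108⌉ = 5 − 5 = 0


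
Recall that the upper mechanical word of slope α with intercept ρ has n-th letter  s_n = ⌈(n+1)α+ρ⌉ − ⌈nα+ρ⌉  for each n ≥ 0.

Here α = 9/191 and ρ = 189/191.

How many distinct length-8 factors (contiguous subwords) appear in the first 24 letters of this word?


t_n = ⌈(n·9+189)/191⌉ for n = 0 … 24:
  n=0…9: ⌈189/191⌉=1 ⌈198/191⌉=2 ⌈207/191⌉=2 ⌈216/191⌉=2 ⌈225/191⌉=2 ⌈234/191⌉=2 ⌈243/191⌉=2 ⌈252/191⌉=2 ⌈261/191⌉=2 ⌈270/191⌉=2
  n=10…19: ⌈279/191⌉=2 ⌈288/191⌉=2 ⌈297/191⌉=2 ⌈306/191⌉=2 ⌈315/191⌉=2 ⌈324/191⌉=2 ⌈333/191⌉=2 ⌈342/191⌉=2 ⌈351/191⌉=2 ⌈360/191⌉=2
  n=20…24: ⌈369/191⌉=2 ⌈378/191⌉=2 ⌈387/191⌉=3 ⌈396/191⌉=3 ⌈405/191⌉=3
s_n = t_(n+1) − t_n for n = 0 … 23 gives
prefix = 100000000000000000000100
slide a length-8 window over [0..7] … [16..23] (17 windows); first occurrence of each distinct factor:
  [  0..  7] 10000000
  [  1..  8] 00000000
  [ 14.. 21] 00000001
  [ 15.. 22] 00000010
  [ 16.. 23] 00000100
  (the other 12 windows repeat one of these)
distinct factors: {00000000, 00000001, 00000010, 00000100, 10000000}
count = 5  (Sturmian bound for length 8 is 9)

5


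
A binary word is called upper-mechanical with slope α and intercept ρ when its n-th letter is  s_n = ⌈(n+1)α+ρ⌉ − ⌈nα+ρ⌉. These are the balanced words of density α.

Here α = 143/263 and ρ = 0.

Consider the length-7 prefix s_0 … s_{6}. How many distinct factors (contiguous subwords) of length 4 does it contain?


t_n = ⌈(n·143)/263⌉ for n = 0 … 7:
  n=0…7: ⌈0/263⌉=0 ⌈143/263⌉=1 ⌈286/263⌉=2 ⌈429/263⌉=2 ⌈572/263⌉=3 ⌈715/263⌉=3 ⌈858/263⌉=4 ⌈1001/263⌉=4
s_n = t_(n+1) − t_n for n = 0 … 6 gives
prefix = 1101010
slide a length-4 window over [0..3] … [3..6] (4 windows); first occurrence of each distinct factor:
  [  0..  3] 1101
  [  1..  4] 1010
  [  2..  5] 0101
  (the other 1 window repeats one of these)
distinct factors: {0101, 1010, 1101}
count = 3  (Sturmian bound for length 4 is 5)

3


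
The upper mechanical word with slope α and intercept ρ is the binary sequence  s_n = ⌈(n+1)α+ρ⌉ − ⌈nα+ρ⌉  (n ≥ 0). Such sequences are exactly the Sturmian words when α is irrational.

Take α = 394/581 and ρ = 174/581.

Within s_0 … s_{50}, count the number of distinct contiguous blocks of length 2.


3

t_n = ⌈(n·394+174)/581⌉ for n = 0 … 51:
  n=0…9: ⌈174/581⌉=1 ⌈568/581⌉=1 ⌈962/581⌉=2 ⌈1356/581⌉=3 ⌈1750/581⌉=4 ⌈2144/581⌉=4 ⌈2538/581⌉=5 ⌈2932/581⌉=6 ⌈3326/581⌉=6 ⌈3720/581⌉=7
  n=10…19: ⌈4114/581⌉=8 ⌈4508/581⌉=8 ⌈4902/581⌉=9 ⌈5296/581⌉=10 ⌈5690/581⌉=10 ⌈6084/581⌉=11 ⌈6478/581⌉=12 ⌈6872/581⌉=12 ⌈7266/581⌉=13 ⌈7660/581⌉=14
  n=20…29: ⌈8054/581⌉=14 ⌈8448/581⌉=15 ⌈8842/581⌉=16 ⌈9236/581⌉=16 ⌈9630/581⌉=17 ⌈10024/581⌉=18 ⌈10418/581⌉=18 ⌈10812/581⌉=19 ⌈11206/581⌉=20 ⌈11600/581⌉=20
  n=30…39: ⌈11994/581⌉=21 ⌈12388/581⌉=22 ⌈12782/581⌉=22 ⌈13176/581⌉=23 ⌈13570/581⌉=24 ⌈13964/581⌉=25 ⌈14358/581⌉=25 ⌈14752/581⌉=26 ⌈15146/581⌉=27 ⌈15540/581⌉=27
  n=40…49: ⌈15934/581⌉=28 ⌈16328/581⌉=29 ⌈16722/581⌉=29 ⌈17116/581⌉=30 ⌈17510/581⌉=31 ⌈17904/581⌉=31 ⌈18298/581⌉=32 ⌈18692/581⌉=33 ⌈19086/581⌉=33 ⌈19480/581⌉=34
  n=50…51: ⌈19874/581⌉=35 ⌈20268/581⌉=35
s_n = t_(n+1) − t_n for n = 0 … 50 gives
prefix = 011101101101101101101101101101101110110110110110110
slide a length-2 window over [0..1] … [49..50] (50 windows); first occurrence of each distinct factor:
  [  0..  1] 01
  [  1..  2] 11
  [  3..  4] 10
  (the other 47 windows repeat one of these)
distinct factors: {01, 10, 11}
count = 3  (Sturmian bound for length 2 is 3)


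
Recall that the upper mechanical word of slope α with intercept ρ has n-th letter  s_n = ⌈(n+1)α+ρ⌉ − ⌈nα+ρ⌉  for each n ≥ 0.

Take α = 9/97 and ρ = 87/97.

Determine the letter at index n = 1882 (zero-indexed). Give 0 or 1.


0

(n+1)α + ρ = (1883·9 + 87) / 97 = 17034/97
nα + ρ     = (1882·9 + 87) / 97 = 17025/97
⌈17034/97⌉ = 176,  ⌈17025/97⌉ = 176
s_{1882} = 176 − 176 = 0


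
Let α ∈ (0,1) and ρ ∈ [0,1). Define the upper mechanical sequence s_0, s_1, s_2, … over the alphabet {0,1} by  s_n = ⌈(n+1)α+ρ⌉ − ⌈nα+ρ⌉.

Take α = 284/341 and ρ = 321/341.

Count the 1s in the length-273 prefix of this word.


228

#1s = Σ_{n=0}^{272} s_n = Σ_{n=0}^{272} (⌈(n+1)α+ρ⌉ − ⌈nα+ρ⌉)
the sum telescopes: every ⌈nα+ρ⌉ with 0 < n < 273 appears once with + and once with −, leaving ⌈273α+ρ⌉ − ⌈0·α+ρ⌉
273α + ρ = (273·284 + 321) / 341 = 77853/341
ρ = 321/341
⌈77853/341⌉ = 229,  ⌈321/341⌉ = 1
#1s = 229 − 1 = 228


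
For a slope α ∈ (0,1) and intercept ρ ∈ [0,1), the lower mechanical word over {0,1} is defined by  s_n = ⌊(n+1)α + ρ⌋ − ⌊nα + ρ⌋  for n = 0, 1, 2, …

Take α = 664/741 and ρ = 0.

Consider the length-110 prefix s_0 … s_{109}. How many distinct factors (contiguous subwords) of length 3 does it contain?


4

t_n = ⌊(n·664)/741⌋ for n = 0 … 110:
  n=0…9: ⌊0/741⌋=0 ⌊664/741⌋=0 ⌊1328/741⌋=1 ⌊1992/741⌋=2 ⌊2656/741⌋=3 ⌊3320/741⌋=4 ⌊3984/741⌋=5 ⌊4648/741⌋=6 ⌊5312/741⌋=7 ⌊5976/741⌋=8
  n=10…19: ⌊6640/741⌋=8 ⌊7304/741⌋=9 ⌊7968/741⌋=10 ⌊8632/741⌋=11 ⌊9296/741⌋=12 ⌊9960/741⌋=13 ⌊10624/741⌋=14 ⌊11288/741⌋=15 ⌊11952/741⌋=16 ⌊12616/741⌋=17
  n=20…29: ⌊13280/741⌋=17 ⌊13944/741⌋=18 ⌊14608/741⌋=19 ⌊15272/741⌋=20 ⌊15936/741⌋=21 ⌊16600/741⌋=22 ⌊17264/741⌋=23 ⌊17928/741⌋=24 ⌊18592/741⌋=25 ⌊19256/741⌋=25
  n=30…39: ⌊19920/741⌋=26 ⌊20584/741⌋=27 ⌊21248/741⌋=28 ⌊21912/741⌋=29 ⌊22576/741⌋=30 ⌊23240/741⌋=31 ⌊23904/741⌋=32 ⌊24568/741⌋=33 ⌊25232/741⌋=34 ⌊25896/741⌋=34
  n=40…49: ⌊26560/741⌋=35 ⌊27224/741⌋=36 ⌊27888/741⌋=37 ⌊28552/741⌋=38 ⌊29216/741⌋=39 ⌊29880/741⌋=40 ⌊30544/741⌋=41 ⌊31208/741⌋=42 ⌊31872/741⌋=43 ⌊32536/741⌋=43
  n=50…59: ⌊33200/741⌋=44 ⌊33864/741⌋=45 ⌊34528/741⌋=46 ⌊35192/741⌋=47 ⌊35856/741⌋=48 ⌊36520/741⌋=49 ⌊37184/741⌋=50 ⌊37848/741⌋=51 ⌊38512/741⌋=51 ⌊39176/741⌋=52
  n=60…69: ⌊39840/741⌋=53 ⌊40504/741⌋=54 ⌊41168/741⌋=55 ⌊41832/741⌋=56 ⌊42496/741⌋=57 ⌊43160/741⌋=58 ⌊43824/741⌋=59 ⌊44488/741⌋=60 ⌊45152/741⌋=60 ⌊45816/741⌋=61
  n=70…79: ⌊46480/741⌋=62 ⌊47144/741⌋=63 ⌊47808/741⌋=64 ⌊48472/741⌋=65 ⌊49136/741⌋=66 ⌊49800/741⌋=67 ⌊50464/741⌋=68 ⌊51128/741⌋=68 ⌊51792/741⌋=69 ⌊52456/741⌋=70
  n=80…89: ⌊53120/741⌋=71 ⌊53784/741⌋=72 ⌊54448/741⌋=73 ⌊55112/741⌋=74 ⌊55776/741⌋=75 ⌊56440/741⌋=76 ⌊57104/741⌋=77 ⌊57768/741⌋=77 ⌊58432/741⌋=78 ⌊59096/741⌋=79
  n=90…99: ⌊59760/741⌋=80 ⌊60424/741⌋=81 ⌊61088/741⌋=82 ⌊61752/741⌋=83 ⌊62416/741⌋=84 ⌊63080/741⌋=85 ⌊63744/741⌋=86 ⌊64408/741⌋=86 ⌊65072/741⌋=87 ⌊65736/741⌋=88
  n=100…109: ⌊66400/741⌋=89 ⌊67064/741⌋=90 ⌊67728/741⌋=91 ⌊68392/741⌋=92 ⌊69056/741⌋=93 ⌊69720/741⌋=94 ⌊70384/741⌋=94 ⌊71048/741⌋=95 ⌊71712/741⌋=96 ⌊72376/741⌋=97
  n=110: ⌊73040/741⌋=98
s_n = t_(n+1) − t_n for n = 0 … 109 gives
prefix = 01111111101111111110111111110111111111011111111101111111101111111110111111110111111111011111111101111111101111
slide a length-3 window over [0..2] … [107..109] (108 windows); first occurrence of each distinct factor:
  [  0..  2] 011
  [  1..  3] 111
  [  7..  9] 110
  [  8.. 10] 101
  (the other 104 windows repeat one of these)
distinct factors: {011, 101, 110, 111}
count = 4  (Sturmian bound for length 3 is 4)


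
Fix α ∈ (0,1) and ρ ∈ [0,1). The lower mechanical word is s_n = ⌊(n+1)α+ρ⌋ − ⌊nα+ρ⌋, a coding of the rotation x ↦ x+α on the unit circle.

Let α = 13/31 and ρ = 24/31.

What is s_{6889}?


(n+1)α + ρ = (6890·13 + 24) / 31 = 89594/31
nα + ρ     = (6889·13 + 24) / 31 = 89581/31
⌊89594/31⌋ = 2890,  ⌊89581/31⌋ = 2889
s_{6889} = 2890 − 2889 = 1

1


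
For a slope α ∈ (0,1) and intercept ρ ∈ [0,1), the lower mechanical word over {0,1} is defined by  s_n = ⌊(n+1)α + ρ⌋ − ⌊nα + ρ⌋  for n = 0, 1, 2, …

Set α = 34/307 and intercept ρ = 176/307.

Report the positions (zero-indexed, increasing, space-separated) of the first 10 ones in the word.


n=0: ⌊210/307⌋−⌊176/307⌋ = 0−0 = 0
n=1: ⌊244/307⌋−⌊210/307⌋ = 0−0 = 0
  …
n=3: ⌊312/307⌋−⌊278/307⌋ = 1−0 = 1  ← one
n=4: ⌊346/307⌋−⌊312/307⌋ = 1−1 = 0
n=5: ⌊380/307⌋−⌊346/307⌋ = 1−1 = 0
  …
n=12: ⌊618/307⌋−⌊584/307⌋ = 2−1 = 1  ← one
n=13: ⌊652/307⌋−⌊618/307⌋ = 2−2 = 0
n=14: ⌊686/307⌋−⌊652/307⌋ = 2−2 = 0
  …
n=21: ⌊924/307⌋−⌊890/307⌋ = 3−2 = 1  ← one
n=22: ⌊958/307⌋−⌊924/307⌋ = 3−3 = 0
n=23: ⌊992/307⌋−⌊958/307⌋ = 3−3 = 0
  …
n=30: ⌊1230/307⌋−⌊1196/307⌋ = 4−3 = 1  ← one
n=31: ⌊1264/307⌋−⌊1230/307⌋ = 4−4 = 0
n=32: ⌊1298/307⌋−⌊1264/307⌋ = 4−4 = 0
  …
n=39: ⌊1536/307⌋−⌊1502/307⌋ = 5−4 = 1  ← one
n=40: ⌊1570/307⌋−⌊1536/307⌋ = 5−5 = 0
n=41: ⌊1604/307⌋−⌊1570/307⌋ = 5−5 = 0
  …
n=48: ⌊1842/307⌋−⌊1808/307⌋ = 6−5 = 1  ← one
n=49: ⌊1876/307⌋−⌊1842/307⌋ = 6−6 = 0
n=50: ⌊1910/307⌋−⌊1876/307⌋ = 6−6 = 0
  …
n=58: ⌊2182/307⌋−⌊2148/307⌋ = 7−6 = 1  ← one
n=59: ⌊2216/307⌋−⌊2182/307⌋ = 7−7 = 0
n=60: ⌊2250/307⌋−⌊2216/307⌋ = 7−7 = 0
  …
n=67: ⌊2488/307⌋−⌊2454/307⌋ = 8−7 = 1  ← one
n=68: ⌊2522/307⌋−⌊2488/307⌋ = 8−8 = 0
n=69: ⌊2556/307⌋−⌊2522/307⌋ = 8−8 = 0
  …
n=76: ⌊2794/307⌋−⌊2760/307⌋ = 9−8 = 1  ← one
n=77: ⌊2828/307⌋−⌊2794/307⌋ = 9−9 = 0
n=78: ⌊2862/307⌋−⌊2828/307⌋ = 9−9 = 0
  …
n=85: ⌊3100/307⌋−⌊3066/307⌋ = 10−9 = 1  ← one
positions of the first 10 ones: 3 12 21 30 39 48 58 67 76 85

3 12 21 30 39 48 58 67 76 85


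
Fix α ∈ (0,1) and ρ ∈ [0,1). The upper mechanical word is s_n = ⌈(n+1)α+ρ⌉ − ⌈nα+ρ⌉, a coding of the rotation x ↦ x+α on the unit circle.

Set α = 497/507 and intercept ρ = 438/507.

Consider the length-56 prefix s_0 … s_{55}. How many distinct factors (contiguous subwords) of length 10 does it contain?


11

t_n = ⌈(n·497+438)/507⌉ for n = 0 … 56:
  n=0…9: ⌈438/507⌉=1 ⌈935/507⌉=2 ⌈1432/507⌉=3 ⌈1929/507⌉=4 ⌈2426/507⌉=5 ⌈2923/507⌉=6 ⌈3420/507⌉=7 ⌈3917/507⌉=8 ⌈4414/507⌉=9 ⌈4911/507⌉=10
  n=10…19: ⌈5408/507⌉=11 ⌈5905/507⌉=12 ⌈6402/507⌉=13 ⌈6899/507⌉=14 ⌈7396/507⌉=15 ⌈7893/507⌉=16 ⌈8390/507⌉=17 ⌈8887/507⌉=18 ⌈9384/507⌉=19 ⌈9881/507⌉=20
  n=20…29: ⌈10378/507⌉=21 ⌈10875/507⌉=22 ⌈11372/507⌉=23 ⌈11869/507⌉=24 ⌈12366/507⌉=25 ⌈12863/507⌉=26 ⌈13360/507⌉=27 ⌈13857/507⌉=28 ⌈14354/507⌉=29 ⌈14851/507⌉=30
  n=30…39: ⌈15348/507⌉=31 ⌈15845/507⌉=32 ⌈16342/507⌉=33 ⌈16839/507⌉=34 ⌈17336/507⌉=35 ⌈17833/507⌉=36 ⌈18330/507⌉=37 ⌈18827/507⌉=38 ⌈19324/507⌉=39 ⌈19821/507⌉=40
  n=40…49: ⌈20318/507⌉=41 ⌈20815/507⌉=42 ⌈21312/507⌉=43 ⌈21809/507⌉=44 ⌈22306/507⌉=44 ⌈22803/507⌉=45 ⌈23300/507⌉=46 ⌈23797/507⌉=47 ⌈24294/507⌉=48 ⌈24791/507⌉=49
  n=50…56: ⌈25288/507⌉=50 ⌈25785/507⌉=51 ⌈26282/507⌉=52 ⌈26779/507⌉=53 ⌈27276/507⌉=54 ⌈27773/507⌉=55 ⌈28270/507⌉=56
s_n = t_(n+1) − t_n for n = 0 … 55 gives
prefix = 11111111111111111111111111111111111111111110111111111111
slide a length-10 window over [0..9] … [46..55] (47 windows); first occurrence of each distinct factor:
  [  0..  9] 1111111111
  [ 34.. 43] 1111111110
  [ 35.. 44] 1111111101
  [ 36.. 45] 1111111011
  [ 37.. 46] 1111110111
  [ 38.. 47] 1111101111
  [ 39.. 48] 1111011111
  [ 40.. 49] 1110111111
  [ 41.. 50] 1101111111
  [ 42.. 51] 1011111111
  [ 43.. 52] 0111111111
  (the other 36 windows repeat one of these)
distinct factors: {0111111111, 1011111111, 1101111111, 1110111111, 1111011111, 1111101111, 1111110111, 1111111011, 1111111101, 1111111110, 1111111111}
count = 11  (Sturmian bound for length 10 is 11)


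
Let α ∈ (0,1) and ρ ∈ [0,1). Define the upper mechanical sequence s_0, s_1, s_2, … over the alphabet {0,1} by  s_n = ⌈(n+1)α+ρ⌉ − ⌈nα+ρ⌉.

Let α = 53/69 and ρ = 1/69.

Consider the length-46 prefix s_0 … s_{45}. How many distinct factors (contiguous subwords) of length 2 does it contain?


t_n = ⌈(n·53+1)/69⌉ for n = 0 … 46:
  n=0…9: ⌈1/69⌉=1 ⌈54/69⌉=1 ⌈107/69⌉=2 ⌈160/69⌉=3 ⌈213/69⌉=4 ⌈266/69⌉=4 ⌈319/69⌉=5 ⌈372/69⌉=6 ⌈425/69⌉=7 ⌈478/69⌉=7
  n=10…19: ⌈531/69⌉=8 ⌈584/69⌉=9 ⌈637/69⌉=10 ⌈690/69⌉=10 ⌈743/69⌉=11 ⌈796/69⌉=12 ⌈849/69⌉=13 ⌈902/69⌉=14 ⌈955/69⌉=14 ⌈1008/69⌉=15
  n=20…29: ⌈1061/69⌉=16 ⌈1114/69⌉=17 ⌈1167/69⌉=17 ⌈1220/69⌉=18 ⌈1273/69⌉=19 ⌈1326/69⌉=20 ⌈1379/69⌉=20 ⌈1432/69⌉=21 ⌈1485/69⌉=22 ⌈1538/69⌉=23
  n=30…39: ⌈1591/69⌉=24 ⌈1644/69⌉=24 ⌈1697/69⌉=25 ⌈1750/69⌉=26 ⌈1803/69⌉=27 ⌈1856/69⌉=27 ⌈1909/69⌉=28 ⌈1962/69⌉=29 ⌈2015/69⌉=30 ⌈2068/69⌉=30
  n=40…46: ⌈2121/69⌉=31 ⌈2174/69⌉=32 ⌈2227/69⌉=33 ⌈2280/69⌉=34 ⌈2333/69⌉=34 ⌈2386/69⌉=35 ⌈2439/69⌉=36
s_n = t_(n+1) − t_n for n = 0 … 45 gives
prefix = 0111011101110111101110111011110111011101111011
slide a length-2 window over [0..1] … [44..45] (45 windows); first occurrence of each distinct factor:
  [  0..  1] 01
  [  1..  2] 11
  [  3..  4] 10
  (the other 42 windows repeat one of these)
distinct factors: {01, 10, 11}
count = 3  (Sturmian bound for length 2 is 3)

3


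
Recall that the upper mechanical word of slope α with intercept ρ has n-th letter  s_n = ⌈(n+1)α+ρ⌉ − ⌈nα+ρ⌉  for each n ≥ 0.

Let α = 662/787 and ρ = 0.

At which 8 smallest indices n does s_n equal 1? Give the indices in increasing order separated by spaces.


0 1 2 3 4 5 7 8

n=0: ⌈662/787⌉−⌈0/787⌉ = 1−0 = 1  ← one
n=1: ⌈1324/787⌉−⌈662/787⌉ = 2−1 = 1  ← one
n=2: ⌈1986/787⌉−⌈1324/787⌉ = 3−2 = 1  ← one
n=3: ⌈2648/787⌉−⌈1986/787⌉ = 4−3 = 1  ← one
n=4: ⌈3310/787⌉−⌈2648/787⌉ = 5−4 = 1  ← one
n=5: ⌈3972/787⌉−⌈3310/787⌉ = 6−5 = 1  ← one
n=6: ⌈4634/787⌉−⌈3972/787⌉ = 6−6 = 0
n=7: ⌈5296/787⌉−⌈4634/787⌉ = 7−6 = 1  ← one
n=8: ⌈5958/787⌉−⌈5296/787⌉ = 8−7 = 1  ← one
positions of the first 8 ones: 0 1 2 3 4 5 7 8


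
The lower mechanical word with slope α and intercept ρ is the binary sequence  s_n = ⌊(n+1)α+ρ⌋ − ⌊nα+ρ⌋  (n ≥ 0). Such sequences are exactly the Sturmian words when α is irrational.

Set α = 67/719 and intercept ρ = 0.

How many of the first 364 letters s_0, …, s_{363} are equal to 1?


#1s = Σ_{n=0}^{363} s_n = Σ_{n=0}^{363} (⌊(n+1)α+ρ⌋ − ⌊nα+ρ⌋)
the sum telescopes: every ⌊nα+ρ⌋ with 0 < n < 364 appears once with + and once with −, leaving ⌊364α+ρ⌋ − ⌊0·α+ρ⌋
364α + ρ = (364·67) / 719 = 24388/719
ρ = 0/719
⌊24388/719⌋ = 33,  ⌊0/719⌋ = 0
#1s = 33 − 0 = 33

33


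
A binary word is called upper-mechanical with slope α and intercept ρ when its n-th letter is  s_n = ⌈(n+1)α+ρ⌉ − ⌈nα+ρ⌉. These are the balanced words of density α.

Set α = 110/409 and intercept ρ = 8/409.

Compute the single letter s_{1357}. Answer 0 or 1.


(n+1)α + ρ = (1358·110 + 8) / 409 = 149388/409
nα + ρ     = (1357·110 + 8) / 409 = 149278/409
⌈149388/409⌉ = 366,  ⌈149278/409⌉ = 365
s_{1357} = 366 − 365 = 1

1


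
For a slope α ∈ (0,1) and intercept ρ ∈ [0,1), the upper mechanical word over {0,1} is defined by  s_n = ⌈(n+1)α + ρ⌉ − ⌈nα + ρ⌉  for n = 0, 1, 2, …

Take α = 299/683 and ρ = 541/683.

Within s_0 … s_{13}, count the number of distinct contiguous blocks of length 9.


t_n = ⌈(n·299+541)/683⌉ for n = 0 … 14:
  n=0…9: ⌈541/683⌉=1 ⌈840/683⌉=2 ⌈1139/683⌉=2 ⌈1438/683⌉=3 ⌈1737/683⌉=3 ⌈2036/683⌉=3 ⌈2335/683⌉=4 ⌈2634/683⌉=4 ⌈2933/683⌉=5 ⌈3232/683⌉=5
  n=10…14: ⌈3531/683⌉=6 ⌈3830/683⌉=6 ⌈4129/683⌉=7 ⌈4428/683⌉=7 ⌈4727/683⌉=7
s_n = t_(n+1) − t_n for n = 0 … 13 gives
prefix = 10100101010100
slide a length-9 window over [0..8] … [5..13] (6 windows); first occurrence of each distinct factor:
  [  0..  8] 101001010
  [  1..  9] 010010101
  [  2.. 10] 100101010
  [  3.. 11] 001010101
  [  4.. 12] 010101010
  [  5.. 13] 101010100
distinct factors: {001010101, 010010101, 010101010, 100101010, 101001010, 101010100}
count = 6  (Sturmian bound for length 9 is 10)

6


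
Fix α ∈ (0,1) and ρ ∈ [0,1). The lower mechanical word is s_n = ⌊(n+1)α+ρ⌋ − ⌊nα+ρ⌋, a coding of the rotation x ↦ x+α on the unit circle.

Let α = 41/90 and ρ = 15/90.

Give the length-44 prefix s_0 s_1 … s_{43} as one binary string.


n=0: ⌊(1·41+15)/90⌋ − ⌊(0·41+15)/90⌋ = ⌊56/90⌋ − ⌊15/90⌋ = 0 − 0 = 0
n=1: ⌊(2·41+15)/90⌋ − ⌊(1·41+15)/90⌋ = ⌊97/90⌋ − ⌊56/90⌋ = 1 − 0 = 1
n=2: ⌊(3·41+15)/90⌋ − ⌊(2·41+15)/90⌋ = ⌊138/90⌋ − ⌊97/90⌋ = 1 − 1 = 0
n=3: ⌊(4·41+15)/90⌋ − ⌊(3·41+15)/90⌋ = ⌊179/90⌋ − ⌊138/90⌋ = 1 − 1 = 0
n=4: ⌊(5·41+15)/90⌋ − ⌊(4·41+15)/90⌋ = ⌊220/90⌋ − ⌊179/90⌋ = 2 − 1 = 1
n=5: ⌊(6·41+15)/90⌋ − ⌊(5·41+15)/90⌋ = ⌊261/90⌋ − ⌊220/90⌋ = 2 − 2 = 0
n=6: ⌊(7·41+15)/90⌋ − ⌊(6·41+15)/90⌋ = ⌊302/90⌋ − ⌊261/90⌋ = 3 − 2 = 1
n=7: ⌊(8·41+15)/90⌋ − ⌊(7·41+15)/90⌋ = ⌊343/90⌋ − ⌊302/90⌋ = 3 − 3 = 0
n=8: ⌊(9·41+15)/90⌋ − ⌊(8·41+15)/90⌋ = ⌊384/90⌋ − ⌊343/90⌋ = 4 − 3 = 1
n=9: ⌊(10·41+15)/90⌋ − ⌊(9·41+15)/90⌋ = ⌊425/90⌋ − ⌊384/90⌋ = 4 − 4 = 0
n=10: ⌊(11·41+15)/90⌋ − ⌊(10·41+15)/90⌋ = ⌊466/90⌋ − ⌊425/90⌋ = 5 − 4 = 1
n=11: ⌊(12·41+15)/90⌋ − ⌊(11·41+15)/90⌋ = ⌊507/90⌋ − ⌊466/90⌋ = 5 − 5 = 0
n=12: ⌊(13·41+15)/90⌋ − ⌊(12·41+15)/90⌋ = ⌊548/90⌋ − ⌊507/90⌋ = 6 − 5 = 1
n=13: ⌊(14·41+15)/90⌋ − ⌊(13·41+15)/90⌋ = ⌊589/90⌋ − ⌊548/90⌋ = 6 − 6 = 0
n=14: ⌊(15·41+15)/90⌋ − ⌊(14·41+15)/90⌋ = ⌊630/90⌋ − ⌊589/90⌋ = 7 − 6 = 1
n=15: ⌊(16·41+15)/90⌋ − ⌊(15·41+15)/90⌋ = ⌊671/90⌋ − ⌊630/90⌋ = 7 − 7 = 0
n=16: ⌊(17·41+15)/90⌋ − ⌊(16·41+15)/90⌋ = ⌊712/90⌋ − ⌊671/90⌋ = 7 − 7 = 0
n=17: ⌊(18·41+15)/90⌋ − ⌊(17·41+15)/90⌋ = ⌊753/90⌋ − ⌊712/90⌋ = 8 − 7 = 1
n=18: ⌊(19·41+15)/90⌋ − ⌊(18·41+15)/90⌋ = ⌊794/90⌋ − ⌊753/90⌋ = 8 − 8 = 0
n=19: ⌊(20·41+15)/90⌋ − ⌊(19·41+15)/90⌋ = ⌊835/90⌋ − ⌊794/90⌋ = 9 − 8 = 1
n=20: ⌊(21·41+15)/90⌋ − ⌊(20·41+15)/90⌋ = ⌊876/90⌋ − ⌊835/90⌋ = 9 − 9 = 0
n=21: ⌊(22·41+15)/90⌋ − ⌊(21·41+15)/90⌋ = ⌊917/90⌋ − ⌊876/90⌋ = 10 − 9 = 1
n=22: ⌊(23·41+15)/90⌋ − ⌊(22·41+15)/90⌋ = ⌊958/90⌋ − ⌊917/90⌋ = 10 − 10 = 0
n=23: ⌊(24·41+15)/90⌋ − ⌊(23·41+15)/90⌋ = ⌊999/90⌋ − ⌊958/90⌋ = 11 − 10 = 1
n=24: ⌊(25·41+15)/90⌋ − ⌊(24·41+15)/90⌋ = ⌊1040/90⌋ − ⌊999/90⌋ = 11 − 11 = 0
n=25: ⌊(26·41+15)/90⌋ − ⌊(25·41+15)/90⌋ = ⌊1081/90⌋ − ⌊1040/90⌋ = 12 − 11 = 1
n=26: ⌊(27·41+15)/90⌋ − ⌊(26·41+15)/90⌋ = ⌊1122/90⌋ − ⌊1081/90⌋ = 12 − 12 = 0
n=27: ⌊(28·41+15)/90⌋ − ⌊(27·41+15)/90⌋ = ⌊1163/90⌋ − ⌊1122/90⌋ = 12 − 12 = 0
n=28: ⌊(29·41+15)/90⌋ − ⌊(28·41+15)/90⌋ = ⌊1204/90⌋ − ⌊1163/90⌋ = 13 − 12 = 1
n=29: ⌊(30·41+15)/90⌋ − ⌊(29·41+15)/90⌋ = ⌊1245/90⌋ − ⌊1204/90⌋ = 13 − 13 = 0
n=30: ⌊(31·41+15)/90⌋ − ⌊(30·41+15)/90⌋ = ⌊1286/90⌋ − ⌊1245/90⌋ = 14 − 13 = 1
n=31: ⌊(32·41+15)/90⌋ − ⌊(31·41+15)/90⌋ = ⌊1327/90⌋ − ⌊1286/90⌋ = 14 − 14 = 0
n=32: ⌊(33·41+15)/90⌋ − ⌊(32·41+15)/90⌋ = ⌊1368/90⌋ − ⌊1327/90⌋ = 15 − 14 = 1
n=33: ⌊(34·41+15)/90⌋ − ⌊(33·41+15)/90⌋ = ⌊1409/90⌋ − ⌊1368/90⌋ = 15 − 15 = 0
n=34: ⌊(35·41+15)/90⌋ − ⌊(34·41+15)/90⌋ = ⌊1450/90⌋ − ⌊1409/90⌋ = 16 − 15 = 1
n=35: ⌊(36·41+15)/90⌋ − ⌊(35·41+15)/90⌋ = ⌊1491/90⌋ − ⌊1450/90⌋ = 16 − 16 = 0
n=36: ⌊(37·41+15)/90⌋ − ⌊(36·41+15)/90⌋ = ⌊1532/90⌋ − ⌊1491/90⌋ = 17 − 16 = 1
n=37: ⌊(38·41+15)/90⌋ − ⌊(37·41+15)/90⌋ = ⌊1573/90⌋ − ⌊1532/90⌋ = 17 − 17 = 0
n=38: ⌊(39·41+15)/90⌋ − ⌊(38·41+15)/90⌋ = ⌊1614/90⌋ − ⌊1573/90⌋ = 17 − 17 = 0
n=39: ⌊(40·41+15)/90⌋ − ⌊(39·41+15)/90⌋ = ⌊1655/90⌋ − ⌊1614/90⌋ = 18 − 17 = 1
n=40: ⌊(41·41+15)/90⌋ − ⌊(40·41+15)/90⌋ = ⌊1696/90⌋ − ⌊1655/90⌋ = 18 − 18 = 0
n=41: ⌊(42·41+15)/90⌋ − ⌊(41·41+15)/90⌋ = ⌊1737/90⌋ − ⌊1696/90⌋ = 19 − 18 = 1
n=42: ⌊(43·41+15)/90⌋ − ⌊(42·41+15)/90⌋ = ⌊1778/90⌋ − ⌊1737/90⌋ = 19 − 19 = 0
n=43: ⌊(44·41+15)/90⌋ − ⌊(43·41+15)/90⌋ = ⌊1819/90⌋ − ⌊1778/90⌋ = 20 − 19 = 1

01001010101010100101010101001010101010010101


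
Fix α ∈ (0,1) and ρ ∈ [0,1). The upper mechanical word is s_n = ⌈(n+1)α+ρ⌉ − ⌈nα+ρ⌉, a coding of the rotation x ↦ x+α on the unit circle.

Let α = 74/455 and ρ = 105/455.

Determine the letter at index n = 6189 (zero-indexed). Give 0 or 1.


(n+1)α + ρ = (6190·74 + 105) / 455 = 458165/455
nα + ρ     = (6189·74 + 105) / 455 = 458091/455
⌈458165/455⌉ = 1007,  ⌈458091/455⌉ = 1007
s_{6189} = 1007 − 1007 = 0

0


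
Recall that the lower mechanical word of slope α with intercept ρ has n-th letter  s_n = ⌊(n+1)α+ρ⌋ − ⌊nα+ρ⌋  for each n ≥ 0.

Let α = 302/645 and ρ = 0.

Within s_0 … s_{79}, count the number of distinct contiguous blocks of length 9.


10

t_n = ⌊(n·302)/645⌋ for n = 0 … 80:
  n=0…9: ⌊0/645⌋=0 ⌊302/645⌋=0 ⌊604/645⌋=0 ⌊906/645⌋=1 ⌊1208/645⌋=1 ⌊1510/645⌋=2 ⌊1812/645⌋=2 ⌊2114/645⌋=3 ⌊2416/645⌋=3 ⌊2718/645⌋=4
  n=10…19: ⌊3020/645⌋=4 ⌊3322/645⌋=5 ⌊3624/645⌋=5 ⌊3926/645⌋=6 ⌊4228/645⌋=6 ⌊4530/645⌋=7 ⌊4832/645⌋=7 ⌊5134/645⌋=7 ⌊5436/645⌋=8 ⌊5738/645⌋=8
  n=20…29: ⌊6040/645⌋=9 ⌊6342/645⌋=9 ⌊6644/645⌋=10 ⌊6946/645⌋=10 ⌊7248/645⌋=11 ⌊7550/645⌋=11 ⌊7852/645⌋=12 ⌊8154/645⌋=12 ⌊8456/645⌋=13 ⌊8758/645⌋=13
  n=30…39: ⌊9060/645⌋=14 ⌊9362/645⌋=14 ⌊9664/645⌋=14 ⌊9966/645⌋=15 ⌊10268/645⌋=15 ⌊10570/645⌋=16 ⌊10872/645⌋=16 ⌊11174/645⌋=17 ⌊11476/645⌋=17 ⌊11778/645⌋=18
  n=40…49: ⌊12080/645⌋=18 ⌊12382/645⌋=19 ⌊12684/645⌋=19 ⌊12986/645⌋=20 ⌊13288/645⌋=20 ⌊13590/645⌋=21 ⌊13892/645⌋=21 ⌊14194/645⌋=22 ⌊14496/645⌋=22 ⌊14798/645⌋=22
  n=50…59: ⌊15100/645⌋=23 ⌊15402/645⌋=23 ⌊15704/645⌋=24 ⌊16006/645⌋=24 ⌊16308/645⌋=25 ⌊16610/645⌋=25 ⌊16912/645⌋=26 ⌊17214/645⌋=26 ⌊17516/645⌋=27 ⌊17818/645⌋=27
  n=60…69: ⌊18120/645⌋=28 ⌊18422/645⌋=28 ⌊18724/645⌋=29 ⌊19026/645⌋=29 ⌊19328/645⌋=29 ⌊19630/645⌋=30 ⌊19932/645⌋=30 ⌊20234/645⌋=31 ⌊20536/645⌋=31 ⌊20838/645⌋=32
  n=70…79: ⌊21140/645⌋=32 ⌊21442/645⌋=33 ⌊21744/645⌋=33 ⌊22046/645⌋=34 ⌊22348/645⌋=34 ⌊22650/645⌋=35 ⌊22952/645⌋=35 ⌊23254/645⌋=36 ⌊23556/645⌋=36 ⌊23858/645⌋=36
  n=80: ⌊24160/645⌋=37
s_n = t_(n+1) − t_n for n = 0 … 79 gives
prefix = 00101010101010100101010101010100101010101010101001010101010101001010101010101001
slide a length-9 window over [0..8] … [71..79] (72 windows); first occurrence of each distinct factor:
  [  0..  8] 001010101
  [  1..  9] 010101010
  [  2.. 10] 101010101
  [  8.. 16] 101010100
  [  9.. 17] 010101001
  [ 10.. 18] 101010010
  [ 11.. 19] 010100101
  [ 12.. 20] 101001010
  [ 13.. 21] 010010101
  [ 14.. 22] 100101010
  (the other 62 windows repeat one of these)
distinct factors: {001010101, 010010101, 010100101, 010101001, 010101010, 100101010, 101001010, 101010010, 101010100, 101010101}
count = 10  (Sturmian bound for length 9 is 10)
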